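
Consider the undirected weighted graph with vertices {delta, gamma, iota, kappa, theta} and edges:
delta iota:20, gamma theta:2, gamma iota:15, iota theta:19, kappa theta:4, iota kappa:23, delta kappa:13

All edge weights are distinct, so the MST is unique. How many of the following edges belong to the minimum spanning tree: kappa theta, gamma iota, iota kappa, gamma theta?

3

Kruskal: consider edges lightest-first.
gamma theta (2): add — endpoints in different components.
kappa theta (4): add — endpoints in different components.
delta kappa (13): add — endpoints in different components.
gamma iota (15): add — endpoints in different components.
MST edge set: {gamma theta, kappa theta, delta kappa, gamma iota}.
Of the listed edges, {kappa theta, gamma iota, gamma theta} are in the MST → 3.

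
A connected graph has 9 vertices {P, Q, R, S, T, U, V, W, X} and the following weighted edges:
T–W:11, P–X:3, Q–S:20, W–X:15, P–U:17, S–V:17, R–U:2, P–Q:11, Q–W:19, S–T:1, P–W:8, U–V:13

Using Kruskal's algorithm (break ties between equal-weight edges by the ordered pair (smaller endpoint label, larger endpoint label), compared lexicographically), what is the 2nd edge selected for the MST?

R-U

Kruskal: consider edges lightest-first.
S–T (1): add — endpoints in different components.
R–U (2): add — endpoints in different components.
P–X (3): add — endpoints in different components.
P–W (8): add — endpoints in different components.
P–Q (11): add — endpoints in different components.
T–W (11): add — endpoints in different components.
U–V (13): add — endpoints in different components.
W–X (15): skip — X and W already connected.
P–U (17): add — endpoints in different components.
The 2nd edge added is R–U.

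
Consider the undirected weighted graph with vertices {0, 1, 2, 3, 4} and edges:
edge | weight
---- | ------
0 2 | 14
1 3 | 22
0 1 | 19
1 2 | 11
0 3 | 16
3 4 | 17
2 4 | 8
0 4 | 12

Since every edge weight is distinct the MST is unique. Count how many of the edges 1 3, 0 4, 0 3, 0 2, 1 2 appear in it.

3

Kruskal's algorithm — process edges by increasing weight (ties by edge label):
2 4 (8): add. Components now {0} {1} {2,4} {3}
1 2 (11): add. Components now {0} {1,2,4} {3}
0 4 (12): add. Components now {0,1,2,4} {3}
0 2 (14): skip — 0 and 2 already connected.
0 3 (16): add. Components now {0,1,2,3,4}
MST edge set: {2 4, 1 2, 0 4, 0 3}.
Of the listed edges, {0 4, 0 3, 1 2} are in the MST → 3.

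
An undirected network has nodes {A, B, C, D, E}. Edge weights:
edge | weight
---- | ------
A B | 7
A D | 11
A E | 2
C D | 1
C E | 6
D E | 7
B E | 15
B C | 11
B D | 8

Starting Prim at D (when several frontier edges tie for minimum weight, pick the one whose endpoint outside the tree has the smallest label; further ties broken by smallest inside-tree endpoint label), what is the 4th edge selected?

Prim's algorithm from D:
Step 1: frontier [C D 1, D E 7, B D 8, A D 11] → take C D (1); add C.
Step 2: frontier [C E 6, B C 11, D E 7, B D 8, A D 11] → take C E (6); add E.
Step 3: frontier [B C 11, B D 8, A D 11, A E 2, B E 15] → take A E (2); add A.
Step 4: frontier [A B 7, B C 11, B D 8, B E 15] → take A B (7); add B.
The 4th edge added is A B.

A-B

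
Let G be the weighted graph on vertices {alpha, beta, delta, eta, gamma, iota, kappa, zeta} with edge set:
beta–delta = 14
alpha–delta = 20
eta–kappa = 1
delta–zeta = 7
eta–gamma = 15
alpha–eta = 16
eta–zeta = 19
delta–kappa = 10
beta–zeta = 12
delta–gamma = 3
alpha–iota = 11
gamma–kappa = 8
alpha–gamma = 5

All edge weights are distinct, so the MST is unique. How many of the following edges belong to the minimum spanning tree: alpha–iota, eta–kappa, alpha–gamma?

3

Kruskal's algorithm — process edges by increasing weight (ties by edge label):
eta–kappa (1): add — endpoints in different components.
delta–gamma (3): add — endpoints in different components.
alpha–gamma (5): add — endpoints in different components.
delta–zeta (7): add — endpoints in different components.
gamma–kappa (8): add — endpoints in different components.
delta–kappa (10): skip — delta and kappa already connected.
alpha–iota (11): add — endpoints in different components.
beta–zeta (12): add — endpoints in different components.
MST edge set: {eta–kappa, delta–gamma, alpha–gamma, delta–zeta, gamma–kappa, alpha–iota, beta–zeta}.
Of the listed edges, {alpha–iota, eta–kappa, alpha–gamma} are in the MST → 3.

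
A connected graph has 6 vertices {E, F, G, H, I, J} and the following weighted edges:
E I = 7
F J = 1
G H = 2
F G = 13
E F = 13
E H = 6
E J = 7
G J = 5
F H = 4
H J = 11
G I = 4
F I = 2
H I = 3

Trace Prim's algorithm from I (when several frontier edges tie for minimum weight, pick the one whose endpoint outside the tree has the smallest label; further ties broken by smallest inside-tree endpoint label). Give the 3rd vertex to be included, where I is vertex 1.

Prim's algorithm from I:
Step 1: cheapest edge leaving the tree is F I (2); add F.
Step 2: cheapest edge leaving the tree is F J (1); add J.
Step 3: cheapest edge leaving the tree is H I (3); add H.
Step 4: cheapest edge leaving the tree is G H (2); add G.
Step 5: cheapest edge leaving the tree is E H (6); add E.
Vertex order: I, F, J, H, G, E. The 3rd vertex is J.

J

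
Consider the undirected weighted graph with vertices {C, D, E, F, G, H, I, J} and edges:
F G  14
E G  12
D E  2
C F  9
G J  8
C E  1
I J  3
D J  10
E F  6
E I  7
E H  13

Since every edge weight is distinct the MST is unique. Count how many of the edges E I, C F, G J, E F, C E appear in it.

Kruskal's algorithm — process edges by increasing weight (ties by edge label):
C E (1): add — endpoints in different components.
D E (2): add — endpoints in different components.
I J (3): add — endpoints in different components.
E F (6): add — endpoints in different components.
E I (7): add — endpoints in different components.
G J (8): add — endpoints in different components.
C F (9): skip — C and F already connected.
D J (10): skip — D and J already connected.
E G (12): skip — E and G already connected.
E H (13): add — endpoints in different components.
MST edge set: {C E, D E, I J, E F, E I, G J, E H}.
Of the listed edges, {E I, G J, E F, C E} are in the MST → 4.

4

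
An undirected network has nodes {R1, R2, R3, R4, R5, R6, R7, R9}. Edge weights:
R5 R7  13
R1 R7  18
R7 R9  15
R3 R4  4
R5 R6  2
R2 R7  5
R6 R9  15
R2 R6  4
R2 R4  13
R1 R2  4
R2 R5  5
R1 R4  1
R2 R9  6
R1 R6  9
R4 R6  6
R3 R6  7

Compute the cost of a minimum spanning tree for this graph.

Sort edges by weight, then run Kruskal:
R1 R4 (1): add — endpoints in different components.
R5 R6 (2): add — endpoints in different components.
R1 R2 (4): add — endpoints in different components.
R2 R6 (4): add — endpoints in different components.
R3 R4 (4): add — endpoints in different components.
R2 R5 (5): skip — R5 and R2 already connected.
R2 R7 (5): add — endpoints in different components.
R2 R9 (6): add — endpoints in different components.
MST edges: R1 R4, R5 R6, R1 R2, R2 R6, R3 R4, R2 R7, R2 R9; total weight 1+2+4+4+4+5+6 = 26.

26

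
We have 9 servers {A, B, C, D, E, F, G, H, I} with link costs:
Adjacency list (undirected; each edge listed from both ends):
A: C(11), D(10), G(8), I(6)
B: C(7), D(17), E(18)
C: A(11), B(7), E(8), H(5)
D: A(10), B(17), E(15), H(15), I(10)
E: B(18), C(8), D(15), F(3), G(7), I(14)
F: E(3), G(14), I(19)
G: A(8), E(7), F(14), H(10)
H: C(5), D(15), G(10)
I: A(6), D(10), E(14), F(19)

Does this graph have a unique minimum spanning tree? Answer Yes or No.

Sort edges by weight, then run Kruskal:
E F (3): add — endpoints in different components.
C H (5): add — endpoints in different components.
A I (6): add — endpoints in different components.
B C (7): add — endpoints in different components.
E G (7): add — endpoints in different components.
A G (8): add — endpoints in different components.
C E (8): add — endpoints in different components.
A D (10): add — endpoints in different components.
Non-tree edge D I has weight 10, equal to the heaviest edge on its tree cycle — swapping gives another MST of the same weight. Not unique.

No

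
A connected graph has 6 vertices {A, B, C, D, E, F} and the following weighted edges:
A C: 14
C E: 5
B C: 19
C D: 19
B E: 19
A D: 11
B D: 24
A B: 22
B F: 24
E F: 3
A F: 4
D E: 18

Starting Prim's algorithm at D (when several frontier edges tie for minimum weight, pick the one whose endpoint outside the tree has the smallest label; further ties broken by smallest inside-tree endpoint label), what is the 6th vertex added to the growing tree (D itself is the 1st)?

B

Prim, starting at D.
Step 1: frontier [A D 11, D E 18, C D 19, B D 24] → take A D (11); add A.
Step 2: frontier [A F 4, A C 14, A B 22, D E 18, C D 19, B D 24] → take A F (4); add F.
Step 3: frontier [A C 14, A B 22, D E 18, C D 19, B D 24, E F 3, B F 24] → take E F (3); add E.
Step 4: frontier [A C 14, A B 22, C D 19, B D 24, C E 5, B E 19, B F 24] → take C E (5); add C.
Step 5: frontier [A B 22, B C 19, B D 24, B E 19, B F 24] → take B C (19); add B.
Vertex order: D, A, F, E, C, B. The 6th vertex is B.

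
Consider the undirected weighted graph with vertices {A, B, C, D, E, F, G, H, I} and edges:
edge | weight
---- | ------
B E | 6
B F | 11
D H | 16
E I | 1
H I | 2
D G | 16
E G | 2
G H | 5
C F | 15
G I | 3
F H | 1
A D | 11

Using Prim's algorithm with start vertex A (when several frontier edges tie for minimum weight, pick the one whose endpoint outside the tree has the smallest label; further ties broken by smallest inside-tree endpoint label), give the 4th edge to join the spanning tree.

E-I

Grow the tree from A using Prim:
Step 1: cheapest edge leaving the tree is A D (11); add D.
Step 2: cheapest edge leaving the tree is D G (16); add G.
Step 3: cheapest edge leaving the tree is E G (2); add E.
Step 4: cheapest edge leaving the tree is E I (1); add I.
Step 5: cheapest edge leaving the tree is H I (2); add H.
Step 6: cheapest edge leaving the tree is F H (1); add F.
Step 7: cheapest edge leaving the tree is B E (6); add B.
Step 8: cheapest edge leaving the tree is C F (15); add C.
The 4th edge added is E I.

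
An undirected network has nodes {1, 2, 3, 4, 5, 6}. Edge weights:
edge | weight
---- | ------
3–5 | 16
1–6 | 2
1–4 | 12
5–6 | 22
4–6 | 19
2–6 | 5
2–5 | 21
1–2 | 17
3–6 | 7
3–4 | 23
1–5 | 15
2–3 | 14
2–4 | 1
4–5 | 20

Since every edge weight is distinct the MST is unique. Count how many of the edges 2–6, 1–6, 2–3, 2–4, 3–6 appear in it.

Kruskal: consider edges lightest-first.
2–4 (1): add — endpoints in different components.
1–6 (2): add — endpoints in different components.
2–6 (5): add — endpoints in different components.
3–6 (7): add — endpoints in different components.
1–4 (12): skip — 1 and 4 already connected.
2–3 (14): skip — 2 and 3 already connected.
1–5 (15): add — endpoints in different components.
MST edge set: {2–4, 1–6, 2–6, 3–6, 1–5}.
Of the listed edges, {2–6, 1–6, 2–4, 3–6} are in the MST → 4.

4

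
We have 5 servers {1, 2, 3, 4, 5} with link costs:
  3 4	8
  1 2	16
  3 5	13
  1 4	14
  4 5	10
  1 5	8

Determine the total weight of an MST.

42

Prim, starting at 1.
Step 1: frontier [1 5 8, 1 4 14, 1 2 16] → take 1 5 (8); add 5.
Step 2: frontier [1 4 14, 1 2 16, 4 5 10, 3 5 13] → take 4 5 (10); add 4.
Step 3: frontier [1 2 16, 3 4 8, 3 5 13] → take 3 4 (8); add 3.
Step 4: frontier [1 2 16] → take 1 2 (16); add 2.
MST edges: 1 5, 4 5, 3 4, 1 2; total weight 8+10+8+16 = 42.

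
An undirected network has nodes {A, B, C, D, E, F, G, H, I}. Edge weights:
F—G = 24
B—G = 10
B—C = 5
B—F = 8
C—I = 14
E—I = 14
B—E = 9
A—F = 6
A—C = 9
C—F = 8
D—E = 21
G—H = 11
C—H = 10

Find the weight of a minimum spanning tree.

83

Prim's algorithm from E:
Step 1: cheapest edge leaving the tree is B—E (9); add B.
Step 2: cheapest edge leaving the tree is B—C (5); add C.
Step 3: cheapest edge leaving the tree is B—F (8); add F.
Step 4: cheapest edge leaving the tree is A—F (6); add A.
Step 5: cheapest edge leaving the tree is B—G (10); add G.
Step 6: cheapest edge leaving the tree is C—H (10); add H.
Step 7: cheapest edge leaving the tree is C—I (14); add I.
Step 8: cheapest edge leaving the tree is D—E (21); add D.
MST edges: B—E, B—C, B—F, A—F, B—G, C—H, C—I, D—E; total weight 9+5+8+6+10+10+14+21 = 83.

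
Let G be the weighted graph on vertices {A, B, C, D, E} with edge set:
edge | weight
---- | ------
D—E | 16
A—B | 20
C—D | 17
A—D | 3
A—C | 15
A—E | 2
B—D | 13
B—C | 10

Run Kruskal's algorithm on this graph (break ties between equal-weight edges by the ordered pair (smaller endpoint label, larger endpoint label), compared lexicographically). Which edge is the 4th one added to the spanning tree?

B-D

Kruskal's algorithm — process edges by increasing weight (ties by edge label):
A—E (2): add — endpoints in different components.
A—D (3): add — endpoints in different components.
B—C (10): add — endpoints in different components.
B—D (13): add — endpoints in different components.
The 4th edge added is B—D.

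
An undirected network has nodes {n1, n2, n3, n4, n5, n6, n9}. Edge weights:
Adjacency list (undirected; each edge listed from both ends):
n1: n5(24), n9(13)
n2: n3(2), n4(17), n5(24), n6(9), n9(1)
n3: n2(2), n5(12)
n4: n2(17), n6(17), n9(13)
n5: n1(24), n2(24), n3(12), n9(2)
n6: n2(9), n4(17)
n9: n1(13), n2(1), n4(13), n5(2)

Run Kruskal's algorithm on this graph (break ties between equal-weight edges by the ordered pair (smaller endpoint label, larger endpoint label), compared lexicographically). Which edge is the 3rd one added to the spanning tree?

Kruskal: consider edges lightest-first.
n2–n9 (1): add — endpoints in different components.
n2–n3 (2): add — endpoints in different components.
n5–n9 (2): add — endpoints in different components.
n2–n6 (9): add — endpoints in different components.
n3–n5 (12): skip — n3 and n5 already connected.
n1–n9 (13): add — endpoints in different components.
n4–n9 (13): add — endpoints in different components.
The 3rd edge added is n5–n9.

n5-n9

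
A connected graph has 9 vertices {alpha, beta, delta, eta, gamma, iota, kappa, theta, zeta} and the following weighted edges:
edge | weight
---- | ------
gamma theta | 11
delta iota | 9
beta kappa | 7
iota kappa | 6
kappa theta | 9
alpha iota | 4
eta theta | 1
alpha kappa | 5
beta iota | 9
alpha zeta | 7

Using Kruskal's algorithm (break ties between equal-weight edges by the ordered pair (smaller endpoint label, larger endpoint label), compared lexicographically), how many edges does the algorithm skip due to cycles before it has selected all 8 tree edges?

Sort edges by weight, then run Kruskal:
eta theta (1): add — endpoints in different components.
alpha iota (4): add — endpoints in different components.
alpha kappa (5): add — endpoints in different components.
iota kappa (6): skip — iota and kappa already connected.
alpha zeta (7): add — endpoints in different components.
beta kappa (7): add — endpoints in different components.
beta iota (9): skip — beta and iota already connected.
delta iota (9): add — endpoints in different components.
kappa theta (9): add — endpoints in different components.
gamma theta (11): add — endpoints in different components.
Edges rejected before the tree was complete: 2.

2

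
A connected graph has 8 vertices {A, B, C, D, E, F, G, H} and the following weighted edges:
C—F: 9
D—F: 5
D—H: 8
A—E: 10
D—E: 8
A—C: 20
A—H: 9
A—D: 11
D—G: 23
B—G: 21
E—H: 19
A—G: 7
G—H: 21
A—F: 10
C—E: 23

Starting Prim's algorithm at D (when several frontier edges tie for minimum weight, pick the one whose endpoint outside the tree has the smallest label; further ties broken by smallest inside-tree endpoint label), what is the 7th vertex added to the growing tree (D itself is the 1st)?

Grow the tree from D using Prim:
Step 1: cheapest edge leaving the tree is D—F (5); add F.
Step 2: cheapest edge leaving the tree is D—E (8); add E.
Step 3: cheapest edge leaving the tree is D—H (8); add H.
Step 4: cheapest edge leaving the tree is A—H (9); add A.
Step 5: cheapest edge leaving the tree is A—G (7); add G.
Step 6: cheapest edge leaving the tree is C—F (9); add C.
Step 7: cheapest edge leaving the tree is B—G (21); add B.
Vertex order: D, F, E, H, A, G, C, B. The 7th vertex is C.

C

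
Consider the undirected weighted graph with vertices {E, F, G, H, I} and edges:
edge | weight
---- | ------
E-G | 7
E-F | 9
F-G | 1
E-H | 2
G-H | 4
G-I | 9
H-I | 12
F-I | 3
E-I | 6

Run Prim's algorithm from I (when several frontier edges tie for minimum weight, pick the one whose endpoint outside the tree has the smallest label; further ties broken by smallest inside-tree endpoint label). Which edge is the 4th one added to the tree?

E-H

Grow the tree from I using Prim:
Step 1: cheapest edge leaving the tree is F-I (3); add F.
Step 2: cheapest edge leaving the tree is F-G (1); add G.
Step 3: cheapest edge leaving the tree is G-H (4); add H.
Step 4: cheapest edge leaving the tree is E-H (2); add E.
The 4th edge added is E-H.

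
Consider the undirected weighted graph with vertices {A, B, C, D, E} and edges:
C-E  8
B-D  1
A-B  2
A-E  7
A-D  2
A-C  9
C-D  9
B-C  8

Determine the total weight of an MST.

18

Kruskal's algorithm — process edges by increasing weight (ties by edge label):
B-D (1): add — endpoints in different components.
A-B (2): add — endpoints in different components.
A-D (2): skip — A and D already connected.
A-E (7): add — endpoints in different components.
B-C (8): add — endpoints in different components.
MST edges: B-D, A-B, A-E, B-C; total weight 1+2+7+8 = 18.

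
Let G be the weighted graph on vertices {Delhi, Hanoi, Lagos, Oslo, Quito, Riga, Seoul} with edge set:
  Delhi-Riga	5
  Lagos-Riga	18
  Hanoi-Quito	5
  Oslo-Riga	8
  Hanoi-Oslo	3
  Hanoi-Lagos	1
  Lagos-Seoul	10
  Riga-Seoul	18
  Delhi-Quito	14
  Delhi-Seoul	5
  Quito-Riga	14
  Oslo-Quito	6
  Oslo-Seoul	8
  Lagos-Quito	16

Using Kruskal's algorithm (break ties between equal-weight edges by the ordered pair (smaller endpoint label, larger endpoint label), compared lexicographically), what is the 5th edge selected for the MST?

Kruskal: consider edges lightest-first.
Hanoi-Lagos (1): add — endpoints in different components.
Hanoi-Oslo (3): add — endpoints in different components.
Delhi-Riga (5): add — endpoints in different components.
Delhi-Seoul (5): add — endpoints in different components.
Hanoi-Quito (5): add — endpoints in different components.
Oslo-Quito (6): skip — Quito and Oslo already connected.
Oslo-Riga (8): add — endpoints in different components.
The 5th edge added is Hanoi-Quito.

Hanoi-Quito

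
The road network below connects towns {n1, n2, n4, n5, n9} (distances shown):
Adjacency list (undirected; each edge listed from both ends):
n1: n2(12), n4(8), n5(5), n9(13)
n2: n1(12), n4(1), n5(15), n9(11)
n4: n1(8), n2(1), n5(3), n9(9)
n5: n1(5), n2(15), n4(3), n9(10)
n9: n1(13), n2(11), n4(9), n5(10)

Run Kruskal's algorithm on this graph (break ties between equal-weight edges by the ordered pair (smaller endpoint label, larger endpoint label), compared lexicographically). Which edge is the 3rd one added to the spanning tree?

n1-n5

Kruskal's algorithm — process edges by increasing weight (ties by edge label):
n2—n4 (1): add. Components now {n5} {n2,n4} {n1} {n9}
n4—n5 (3): add. Components now {n2,n4,n5} {n1} {n9}
n1—n5 (5): add. Components now {n1,n2,n4,n5} {n9}
n1—n4 (8): skip — n1 and n4 already connected.
n4—n9 (9): add. Components now {n1,n2,n4,n5,n9}
The 3rd edge added is n1—n5.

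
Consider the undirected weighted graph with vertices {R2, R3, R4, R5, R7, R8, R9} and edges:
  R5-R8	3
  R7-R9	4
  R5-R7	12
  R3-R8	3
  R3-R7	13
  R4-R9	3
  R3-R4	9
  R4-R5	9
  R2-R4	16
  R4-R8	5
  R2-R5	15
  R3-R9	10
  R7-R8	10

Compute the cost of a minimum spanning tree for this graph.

33

Prim's algorithm from R3:
Step 1: frontier [R3-R8 3, R3-R4 9, R3-R9 10, R3-R7 13] → take R3-R8 (3); add R8.
Step 2: frontier [R3-R4 9, R3-R9 10, R3-R7 13, R5-R8 3, R4-R8 5, R7-R8 10] → take R5-R8 (3); add R5.
Step 3: frontier [R3-R4 9, R3-R9 10, R3-R7 13, R4-R5 9, R5-R7 12, R2-R5 15, R4-R8 5, R7-R8 10] → take R4-R8 (5); add R4.
Step 4: frontier [R3-R9 10, R3-R7 13, R4-R9 3, R2-R4 16, R5-R7 12, R2-R5 15, R7-R8 10] → take R4-R9 (3); add R9.
Step 5: frontier [R3-R7 13, R2-R4 16, R5-R7 12, R2-R5 15, R7-R8 10, R7-R9 4] → take R7-R9 (4); add R7.
Step 6: frontier [R2-R4 16, R2-R5 15] → take R2-R5 (15); add R2.
MST edges: R3-R8, R5-R8, R4-R8, R4-R9, R7-R9, R2-R5; total weight 3+3+5+3+4+15 = 33.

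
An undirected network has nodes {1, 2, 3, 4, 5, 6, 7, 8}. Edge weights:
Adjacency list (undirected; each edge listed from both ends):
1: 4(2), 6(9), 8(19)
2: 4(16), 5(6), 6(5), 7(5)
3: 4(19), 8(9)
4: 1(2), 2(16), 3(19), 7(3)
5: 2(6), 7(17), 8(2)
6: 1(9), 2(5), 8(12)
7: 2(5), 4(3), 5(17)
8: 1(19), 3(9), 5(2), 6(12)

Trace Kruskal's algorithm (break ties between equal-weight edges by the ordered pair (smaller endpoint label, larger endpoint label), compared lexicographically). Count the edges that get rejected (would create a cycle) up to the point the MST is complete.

Kruskal: consider edges lightest-first.
1—4 (2): add — endpoints in different components.
5—8 (2): add — endpoints in different components.
4—7 (3): add — endpoints in different components.
2—6 (5): add — endpoints in different components.
2—7 (5): add — endpoints in different components.
2—5 (6): add — endpoints in different components.
1—6 (9): skip — 1 and 6 already connected.
3—8 (9): add — endpoints in different components.
Edges rejected before the tree was complete: 1.

1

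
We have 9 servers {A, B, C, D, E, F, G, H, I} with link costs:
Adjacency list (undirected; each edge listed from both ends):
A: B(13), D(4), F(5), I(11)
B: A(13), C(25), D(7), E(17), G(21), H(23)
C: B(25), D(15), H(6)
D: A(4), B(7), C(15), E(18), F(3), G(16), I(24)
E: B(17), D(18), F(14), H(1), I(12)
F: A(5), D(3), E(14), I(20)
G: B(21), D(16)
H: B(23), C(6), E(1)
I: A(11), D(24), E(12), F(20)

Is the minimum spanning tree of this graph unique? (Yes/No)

Yes

Kruskal: consider edges lightest-first.
E–H (1): add — endpoints in different components.
D–F (3): add — endpoints in different components.
A–D (4): add — endpoints in different components.
A–F (5): skip — A and F already connected.
C–H (6): add — endpoints in different components.
B–D (7): add — endpoints in different components.
A–I (11): add — endpoints in different components.
E–I (12): add — endpoints in different components.
A–B (13): skip — A and B already connected.
E–F (14): skip — E and F already connected.
C–D (15): skip — C and D already connected.
D–G (16): add — endpoints in different components.
Every non-tree edge has weight strictly greater than the heaviest edge on the tree path between its endpoints, so the MST is unique.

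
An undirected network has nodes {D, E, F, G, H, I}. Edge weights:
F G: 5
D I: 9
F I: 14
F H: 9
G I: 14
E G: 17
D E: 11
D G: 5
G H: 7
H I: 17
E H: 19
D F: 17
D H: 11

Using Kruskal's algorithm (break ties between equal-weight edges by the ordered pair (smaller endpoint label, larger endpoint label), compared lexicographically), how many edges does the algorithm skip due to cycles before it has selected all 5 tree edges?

Sort edges by weight, then run Kruskal:
D G (5): add — endpoints in different components.
F G (5): add — endpoints in different components.
G H (7): add — endpoints in different components.
D I (9): add — endpoints in different components.
F H (9): skip — F and H already connected.
D E (11): add — endpoints in different components.
Edges rejected before the tree was complete: 1.

1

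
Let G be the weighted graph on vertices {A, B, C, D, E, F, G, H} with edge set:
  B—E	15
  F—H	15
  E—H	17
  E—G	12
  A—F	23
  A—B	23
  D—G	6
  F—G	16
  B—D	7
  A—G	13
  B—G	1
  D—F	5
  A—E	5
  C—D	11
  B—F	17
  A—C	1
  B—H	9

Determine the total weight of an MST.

38

Prim, starting at C.
Step 1: cheapest edge leaving the tree is A—C (1); add A.
Step 2: cheapest edge leaving the tree is A—E (5); add E.
Step 3: cheapest edge leaving the tree is C—D (11); add D.
Step 4: cheapest edge leaving the tree is D—F (5); add F.
Step 5: cheapest edge leaving the tree is D—G (6); add G.
Step 6: cheapest edge leaving the tree is B—G (1); add B.
Step 7: cheapest edge leaving the tree is B—H (9); add H.
MST edges: A—C, A—E, C—D, D—F, D—G, B—G, B—H; total weight 1+5+11+5+6+1+9 = 38.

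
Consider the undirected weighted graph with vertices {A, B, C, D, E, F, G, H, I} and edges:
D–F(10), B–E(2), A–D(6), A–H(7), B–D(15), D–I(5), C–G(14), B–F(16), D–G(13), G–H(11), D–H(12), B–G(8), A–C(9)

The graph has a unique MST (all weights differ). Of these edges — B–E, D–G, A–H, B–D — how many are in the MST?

Sort edges by weight, then run Kruskal:
B–E (2): add — endpoints in different components.
D–I (5): add — endpoints in different components.
A–D (6): add — endpoints in different components.
A–H (7): add — endpoints in different components.
B–G (8): add — endpoints in different components.
A–C (9): add — endpoints in different components.
D–F (10): add — endpoints in different components.
G–H (11): add — endpoints in different components.
MST edge set: {B–E, D–I, A–D, A–H, B–G, A–C, D–F, G–H}.
Of the listed edges, {B–E, A–H} are in the MST → 2.

2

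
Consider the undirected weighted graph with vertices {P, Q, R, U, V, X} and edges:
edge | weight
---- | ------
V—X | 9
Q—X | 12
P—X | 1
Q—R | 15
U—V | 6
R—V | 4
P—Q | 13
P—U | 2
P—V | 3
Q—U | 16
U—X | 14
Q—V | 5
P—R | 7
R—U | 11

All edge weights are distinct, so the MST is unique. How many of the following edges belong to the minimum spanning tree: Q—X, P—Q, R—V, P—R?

Kruskal: consider edges lightest-first.
P—X (1): add. Components now {U} {V} {P,X} {Q} {R}
P—U (2): add. Components now {P,U,X} {V} {Q} {R}
P—V (3): add. Components now {P,U,V,X} {Q} {R}
R—V (4): add. Components now {P,R,U,V,X} {Q}
Q—V (5): add. Components now {P,Q,R,U,V,X}
MST edge set: {P—X, P—U, P—V, R—V, Q—V}.
Of the listed edges, {R—V} are in the MST → 1.

1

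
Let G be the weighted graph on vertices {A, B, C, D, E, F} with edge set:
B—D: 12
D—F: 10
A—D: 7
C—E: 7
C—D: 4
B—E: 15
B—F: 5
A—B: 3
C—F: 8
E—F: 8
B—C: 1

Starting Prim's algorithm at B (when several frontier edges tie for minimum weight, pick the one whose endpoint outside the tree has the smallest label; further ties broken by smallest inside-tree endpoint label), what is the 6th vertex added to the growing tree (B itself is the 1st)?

Prim's algorithm from B:
Step 1: cheapest edge leaving the tree is B—C (1); add C.
Step 2: cheapest edge leaving the tree is A—B (3); add A.
Step 3: cheapest edge leaving the tree is C—D (4); add D.
Step 4: cheapest edge leaving the tree is B—F (5); add F.
Step 5: cheapest edge leaving the tree is C—E (7); add E.
Vertex order: B, C, A, D, F, E. The 6th vertex is E.

E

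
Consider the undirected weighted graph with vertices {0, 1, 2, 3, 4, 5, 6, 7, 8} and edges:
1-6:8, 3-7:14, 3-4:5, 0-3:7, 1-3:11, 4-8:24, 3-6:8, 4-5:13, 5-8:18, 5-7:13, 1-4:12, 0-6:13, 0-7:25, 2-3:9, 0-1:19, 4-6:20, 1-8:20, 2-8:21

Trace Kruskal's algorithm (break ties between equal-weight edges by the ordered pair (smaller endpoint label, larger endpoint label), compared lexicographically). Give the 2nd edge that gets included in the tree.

0-3

Kruskal's algorithm — process edges by increasing weight (ties by edge label):
3-4 (5): add — endpoints in different components.
0-3 (7): add — endpoints in different components.
1-6 (8): add — endpoints in different components.
3-6 (8): add — endpoints in different components.
2-3 (9): add — endpoints in different components.
1-3 (11): skip — 1 and 3 already connected.
1-4 (12): skip — 1 and 4 already connected.
0-6 (13): skip — 0 and 6 already connected.
4-5 (13): add — endpoints in different components.
5-7 (13): add — endpoints in different components.
3-7 (14): skip — 3 and 7 already connected.
5-8 (18): add — endpoints in different components.
The 2nd edge added is 0-3.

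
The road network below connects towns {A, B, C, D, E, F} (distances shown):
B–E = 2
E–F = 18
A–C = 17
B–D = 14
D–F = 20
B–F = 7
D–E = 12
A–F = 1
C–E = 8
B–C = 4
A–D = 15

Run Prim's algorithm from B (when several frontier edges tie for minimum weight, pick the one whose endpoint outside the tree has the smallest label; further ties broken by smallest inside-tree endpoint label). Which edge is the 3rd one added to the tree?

Prim's algorithm from B:
Step 1: frontier [B–E 2, B–C 4, B–F 7, B–D 14] → take B–E (2); add E.
Step 2: frontier [B–C 4, B–F 7, B–D 14, C–E 8, D–E 12, E–F 18] → take B–C (4); add C.
Step 3: frontier [B–F 7, B–D 14, A–C 17, D–E 12, E–F 18] → take B–F (7); add F.
Step 4: frontier [B–D 14, A–C 17, D–E 12, A–F 1, D–F 20] → take A–F (1); add A.
Step 5: frontier [A–D 15, B–D 14, D–E 12, D–F 20] → take D–E (12); add D.
The 3rd edge added is B–F.

B-F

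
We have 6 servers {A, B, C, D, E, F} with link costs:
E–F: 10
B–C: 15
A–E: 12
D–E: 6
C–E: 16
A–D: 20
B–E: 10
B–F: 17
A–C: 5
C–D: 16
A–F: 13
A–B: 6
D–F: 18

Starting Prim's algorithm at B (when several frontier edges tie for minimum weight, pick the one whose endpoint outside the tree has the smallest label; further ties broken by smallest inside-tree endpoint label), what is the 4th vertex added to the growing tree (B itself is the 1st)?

E

Prim's algorithm from B:
Step 1: frontier [A–B 6, B–E 10, B–C 15, B–F 17] → take A–B (6); add A.
Step 2: frontier [A–C 5, A–E 12, A–F 13, A–D 20, B–E 10, B–C 15, B–F 17] → take A–C (5); add C.
Step 3: frontier [A–E 12, A–F 13, A–D 20, B–E 10, B–F 17, C–D 16, C–E 16] → take B–E (10); add E.
Step 4: frontier [A–F 13, A–D 20, B–F 17, C–D 16, D–E 6, E–F 10] → take D–E (6); add D.
Step 5: frontier [A–F 13, B–F 17, D–F 18, E–F 10] → take E–F (10); add F.
Vertex order: B, A, C, E, D, F. The 4th vertex is E.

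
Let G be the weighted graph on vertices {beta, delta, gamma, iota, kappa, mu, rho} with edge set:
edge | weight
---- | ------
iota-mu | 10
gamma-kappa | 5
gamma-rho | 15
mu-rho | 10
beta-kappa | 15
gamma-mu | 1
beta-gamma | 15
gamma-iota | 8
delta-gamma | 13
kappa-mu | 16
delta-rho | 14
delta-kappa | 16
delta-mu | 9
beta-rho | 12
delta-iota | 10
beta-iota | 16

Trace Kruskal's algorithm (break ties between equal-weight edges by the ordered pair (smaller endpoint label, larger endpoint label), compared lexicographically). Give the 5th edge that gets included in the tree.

Kruskal: consider edges lightest-first.
gamma-mu (1): add. Components now {iota} {beta} {kappa} {rho} {gamma,mu} {delta}
gamma-kappa (5): add. Components now {iota} {beta} {gamma,kappa,mu} {rho} {delta}
gamma-iota (8): add. Components now {gamma,iota,kappa,mu} {beta} {rho} {delta}
delta-mu (9): add. Components now {delta,gamma,iota,kappa,mu} {beta} {rho}
delta-iota (10): skip — iota and delta already connected.
iota-mu (10): skip — iota and mu already connected.
mu-rho (10): add. Components now {delta,gamma,iota,kappa,mu,rho} {beta}
beta-rho (12): add. Components now {beta,delta,gamma,iota,kappa,mu,rho}
The 5th edge added is mu-rho.

mu-rho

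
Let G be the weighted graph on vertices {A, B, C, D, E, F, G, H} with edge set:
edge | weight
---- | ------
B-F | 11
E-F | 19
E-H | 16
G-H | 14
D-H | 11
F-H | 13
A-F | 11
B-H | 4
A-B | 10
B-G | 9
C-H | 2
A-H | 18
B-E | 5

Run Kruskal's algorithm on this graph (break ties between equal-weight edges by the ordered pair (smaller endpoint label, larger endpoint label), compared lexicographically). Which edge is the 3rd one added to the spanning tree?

Kruskal: consider edges lightest-first.
C-H (2): add — endpoints in different components.
B-H (4): add — endpoints in different components.
B-E (5): add — endpoints in different components.
B-G (9): add — endpoints in different components.
A-B (10): add — endpoints in different components.
A-F (11): add — endpoints in different components.
B-F (11): skip — B and F already connected.
D-H (11): add — endpoints in different components.
The 3rd edge added is B-E.

B-E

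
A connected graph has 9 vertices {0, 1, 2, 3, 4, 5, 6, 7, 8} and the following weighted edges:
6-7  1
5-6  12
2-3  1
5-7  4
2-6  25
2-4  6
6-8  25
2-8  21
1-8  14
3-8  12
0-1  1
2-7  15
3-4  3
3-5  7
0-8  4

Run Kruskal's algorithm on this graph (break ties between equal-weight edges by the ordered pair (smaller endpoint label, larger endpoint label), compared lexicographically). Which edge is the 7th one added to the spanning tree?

3-5

Sort edges by weight, then run Kruskal:
0-1 (1): add — endpoints in different components.
2-3 (1): add — endpoints in different components.
6-7 (1): add — endpoints in different components.
3-4 (3): add — endpoints in different components.
0-8 (4): add — endpoints in different components.
5-7 (4): add — endpoints in different components.
2-4 (6): skip — 2 and 4 already connected.
3-5 (7): add — endpoints in different components.
3-8 (12): add — endpoints in different components.
The 7th edge added is 3-5.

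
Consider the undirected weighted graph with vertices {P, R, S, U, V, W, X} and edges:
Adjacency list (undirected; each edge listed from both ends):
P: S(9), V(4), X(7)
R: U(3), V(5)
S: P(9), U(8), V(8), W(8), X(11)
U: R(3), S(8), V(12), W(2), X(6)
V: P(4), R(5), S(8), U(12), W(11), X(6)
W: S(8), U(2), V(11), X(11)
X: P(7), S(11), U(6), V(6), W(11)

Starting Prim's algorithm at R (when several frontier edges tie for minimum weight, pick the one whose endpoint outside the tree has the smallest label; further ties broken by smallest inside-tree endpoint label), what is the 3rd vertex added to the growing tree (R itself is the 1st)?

W

Prim, starting at R.
Step 1: cheapest edge leaving the tree is R–U (3); add U.
Step 2: cheapest edge leaving the tree is U–W (2); add W.
Step 3: cheapest edge leaving the tree is R–V (5); add V.
Step 4: cheapest edge leaving the tree is P–V (4); add P.
Step 5: cheapest edge leaving the tree is U–X (6); add X.
Step 6: cheapest edge leaving the tree is S–U (8); add S.
Vertex order: R, U, W, V, P, X, S. The 3rd vertex is W.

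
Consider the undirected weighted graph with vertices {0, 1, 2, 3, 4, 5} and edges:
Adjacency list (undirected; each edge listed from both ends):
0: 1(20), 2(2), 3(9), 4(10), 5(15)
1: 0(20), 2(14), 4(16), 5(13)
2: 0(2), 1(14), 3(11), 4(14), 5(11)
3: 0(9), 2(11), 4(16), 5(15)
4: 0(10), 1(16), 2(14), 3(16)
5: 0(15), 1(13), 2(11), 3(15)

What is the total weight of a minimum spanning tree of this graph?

Prim's algorithm from 3:
Step 1: frontier [0-3 9, 2-3 11, 3-5 15, 3-4 16] → take 0-3 (9); add 0.
Step 2: frontier [0-2 2, 0-4 10, 0-5 15, 0-1 20, 2-3 11, 3-5 15, 3-4 16] → take 0-2 (2); add 2.
Step 3: frontier [0-4 10, 0-5 15, 0-1 20, 2-5 11, 1-2 14, 2-4 14, 3-5 15, 3-4 16] → take 0-4 (10); add 4.
Step 4: frontier [0-5 15, 0-1 20, 2-5 11, 1-2 14, 3-5 15, 1-4 16] → take 2-5 (11); add 5.
Step 5: frontier [0-1 20, 1-2 14, 1-4 16, 1-5 13] → take 1-5 (13); add 1.
MST edges: 0-3, 0-2, 0-4, 2-5, 1-5; total weight 9+2+10+11+13 = 45.

45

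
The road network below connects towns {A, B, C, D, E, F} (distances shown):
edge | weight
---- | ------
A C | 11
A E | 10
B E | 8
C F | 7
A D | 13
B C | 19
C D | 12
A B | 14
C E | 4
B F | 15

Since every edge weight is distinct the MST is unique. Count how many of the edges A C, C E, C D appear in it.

2

Sort edges by weight, then run Kruskal:
C E (4): add. Components now {A} {B} {C,E} {D} {F}
C F (7): add. Components now {A} {B} {C,E,F} {D}
B E (8): add. Components now {A} {B,C,E,F} {D}
A E (10): add. Components now {A,B,C,E,F} {D}
A C (11): skip — A and C already connected.
C D (12): add. Components now {A,B,C,D,E,F}
MST edge set: {C E, C F, B E, A E, C D}.
Of the listed edges, {C E, C D} are in the MST → 2.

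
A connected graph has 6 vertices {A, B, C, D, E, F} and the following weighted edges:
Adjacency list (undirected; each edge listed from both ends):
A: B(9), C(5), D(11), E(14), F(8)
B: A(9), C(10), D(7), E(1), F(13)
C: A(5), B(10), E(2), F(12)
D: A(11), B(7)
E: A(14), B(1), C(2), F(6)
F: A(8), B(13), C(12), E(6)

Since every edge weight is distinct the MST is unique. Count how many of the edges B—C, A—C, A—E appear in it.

Kruskal: consider edges lightest-first.
B—E (1): add. Components now {A} {B,E} {C} {D} {F}
C—E (2): add. Components now {A} {B,C,E} {D} {F}
A—C (5): add. Components now {A,B,C,E} {D} {F}
E—F (6): add. Components now {A,B,C,E,F} {D}
B—D (7): add. Components now {A,B,C,D,E,F}
MST edge set: {B—E, C—E, A—C, E—F, B—D}.
Of the listed edges, {A—C} are in the MST → 1.

1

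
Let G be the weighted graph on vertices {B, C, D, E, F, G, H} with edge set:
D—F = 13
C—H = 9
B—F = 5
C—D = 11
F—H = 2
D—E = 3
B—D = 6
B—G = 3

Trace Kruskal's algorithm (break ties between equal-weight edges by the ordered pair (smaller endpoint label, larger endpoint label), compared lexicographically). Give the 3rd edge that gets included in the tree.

Kruskal: consider edges lightest-first.
F—H (2): add. Components now {B} {C} {D} {E} {F,H} {G}
B—G (3): add. Components now {B,G} {C} {D} {E} {F,H}
D—E (3): add. Components now {B,G} {C} {D,E} {F,H}
B—F (5): add. Components now {B,F,G,H} {C} {D,E}
B—D (6): add. Components now {B,D,E,F,G,H} {C}
C—H (9): add. Components now {B,C,D,E,F,G,H}
The 3rd edge added is D—E.

D-E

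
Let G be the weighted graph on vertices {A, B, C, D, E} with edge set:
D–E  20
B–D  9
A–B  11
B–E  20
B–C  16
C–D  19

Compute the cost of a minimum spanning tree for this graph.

56

Prim's algorithm from E:
Step 1: frontier [B–E 20, D–E 20] → take B–E (20); add B.
Step 2: frontier [B–D 9, A–B 11, B–C 16, D–E 20] → take B–D (9); add D.
Step 3: frontier [A–B 11, B–C 16, C–D 19] → take A–B (11); add A.
Step 4: frontier [B–C 16, C–D 19] → take B–C (16); add C.
MST edges: B–E, B–D, A–B, B–C; total weight 20+9+11+16 = 56.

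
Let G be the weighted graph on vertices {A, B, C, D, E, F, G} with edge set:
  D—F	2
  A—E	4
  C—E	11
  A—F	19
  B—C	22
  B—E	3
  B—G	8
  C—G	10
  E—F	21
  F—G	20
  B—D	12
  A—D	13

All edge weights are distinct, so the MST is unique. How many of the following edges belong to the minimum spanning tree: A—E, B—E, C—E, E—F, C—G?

Kruskal: consider edges lightest-first.
D—F (2): add. Components now {A} {B} {C} {D,F} {E} {G}
B—E (3): add. Components now {A} {B,E} {C} {D,F} {G}
A—E (4): add. Components now {A,B,E} {C} {D,F} {G}
B—G (8): add. Components now {A,B,E,G} {C} {D,F}
C—G (10): add. Components now {A,B,C,E,G} {D,F}
C—E (11): skip — C and E already connected.
B—D (12): add. Components now {A,B,C,D,E,F,G}
MST edge set: {D—F, B—E, A—E, B—G, C—G, B—D}.
Of the listed edges, {A—E, B—E, C—G} are in the MST → 3.

3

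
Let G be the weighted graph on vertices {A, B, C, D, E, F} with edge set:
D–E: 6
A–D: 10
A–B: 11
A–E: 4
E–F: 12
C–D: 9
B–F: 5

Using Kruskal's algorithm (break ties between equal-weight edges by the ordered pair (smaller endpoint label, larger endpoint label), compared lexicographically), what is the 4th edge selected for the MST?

Kruskal's algorithm — process edges by increasing weight (ties by edge label):
A–E (4): add. Components now {A,E} {B} {C} {D} {F}
B–F (5): add. Components now {A,E} {B,F} {C} {D}
D–E (6): add. Components now {A,D,E} {B,F} {C}
C–D (9): add. Components now {A,C,D,E} {B,F}
A–D (10): skip — A and D already connected.
A–B (11): add. Components now {A,B,C,D,E,F}
The 4th edge added is C–D.

C-D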